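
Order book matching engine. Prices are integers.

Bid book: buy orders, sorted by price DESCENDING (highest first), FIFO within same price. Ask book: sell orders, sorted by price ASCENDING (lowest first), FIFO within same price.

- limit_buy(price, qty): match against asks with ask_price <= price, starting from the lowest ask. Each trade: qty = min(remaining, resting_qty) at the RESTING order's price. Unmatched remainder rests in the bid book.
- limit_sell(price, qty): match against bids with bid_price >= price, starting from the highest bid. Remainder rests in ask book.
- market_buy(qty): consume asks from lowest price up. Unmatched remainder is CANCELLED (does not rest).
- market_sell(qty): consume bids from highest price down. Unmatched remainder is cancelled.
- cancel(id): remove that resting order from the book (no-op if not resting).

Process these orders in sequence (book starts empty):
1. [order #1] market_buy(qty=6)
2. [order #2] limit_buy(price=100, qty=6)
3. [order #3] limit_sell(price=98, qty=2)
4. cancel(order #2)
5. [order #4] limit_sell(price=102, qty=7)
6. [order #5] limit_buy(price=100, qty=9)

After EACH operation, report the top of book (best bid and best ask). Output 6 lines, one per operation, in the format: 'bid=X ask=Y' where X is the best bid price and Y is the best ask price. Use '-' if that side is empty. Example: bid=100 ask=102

Answer: bid=- ask=-
bid=100 ask=-
bid=100 ask=-
bid=- ask=-
bid=- ask=102
bid=100 ask=102

Derivation:
After op 1 [order #1] market_buy(qty=6): fills=none; bids=[-] asks=[-]
After op 2 [order #2] limit_buy(price=100, qty=6): fills=none; bids=[#2:6@100] asks=[-]
After op 3 [order #3] limit_sell(price=98, qty=2): fills=#2x#3:2@100; bids=[#2:4@100] asks=[-]
After op 4 cancel(order #2): fills=none; bids=[-] asks=[-]
After op 5 [order #4] limit_sell(price=102, qty=7): fills=none; bids=[-] asks=[#4:7@102]
After op 6 [order #5] limit_buy(price=100, qty=9): fills=none; bids=[#5:9@100] asks=[#4:7@102]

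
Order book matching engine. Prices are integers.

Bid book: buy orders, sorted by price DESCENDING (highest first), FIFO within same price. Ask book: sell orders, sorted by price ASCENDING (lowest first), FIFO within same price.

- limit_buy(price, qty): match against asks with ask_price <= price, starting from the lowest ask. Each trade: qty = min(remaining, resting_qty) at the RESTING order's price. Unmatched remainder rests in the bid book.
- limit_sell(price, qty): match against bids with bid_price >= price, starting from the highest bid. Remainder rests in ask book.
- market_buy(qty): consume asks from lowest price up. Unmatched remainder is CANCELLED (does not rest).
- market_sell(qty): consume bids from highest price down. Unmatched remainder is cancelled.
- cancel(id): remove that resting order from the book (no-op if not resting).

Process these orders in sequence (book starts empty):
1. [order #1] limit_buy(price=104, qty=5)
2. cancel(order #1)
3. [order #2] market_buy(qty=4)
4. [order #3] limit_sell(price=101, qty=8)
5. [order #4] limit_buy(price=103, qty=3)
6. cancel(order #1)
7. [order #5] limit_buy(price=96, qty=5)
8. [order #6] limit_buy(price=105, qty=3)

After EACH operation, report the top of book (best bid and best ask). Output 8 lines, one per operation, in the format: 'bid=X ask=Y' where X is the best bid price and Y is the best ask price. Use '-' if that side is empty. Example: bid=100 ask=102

Answer: bid=104 ask=-
bid=- ask=-
bid=- ask=-
bid=- ask=101
bid=- ask=101
bid=- ask=101
bid=96 ask=101
bid=96 ask=101

Derivation:
After op 1 [order #1] limit_buy(price=104, qty=5): fills=none; bids=[#1:5@104] asks=[-]
After op 2 cancel(order #1): fills=none; bids=[-] asks=[-]
After op 3 [order #2] market_buy(qty=4): fills=none; bids=[-] asks=[-]
After op 4 [order #3] limit_sell(price=101, qty=8): fills=none; bids=[-] asks=[#3:8@101]
After op 5 [order #4] limit_buy(price=103, qty=3): fills=#4x#3:3@101; bids=[-] asks=[#3:5@101]
After op 6 cancel(order #1): fills=none; bids=[-] asks=[#3:5@101]
After op 7 [order #5] limit_buy(price=96, qty=5): fills=none; bids=[#5:5@96] asks=[#3:5@101]
After op 8 [order #6] limit_buy(price=105, qty=3): fills=#6x#3:3@101; bids=[#5:5@96] asks=[#3:2@101]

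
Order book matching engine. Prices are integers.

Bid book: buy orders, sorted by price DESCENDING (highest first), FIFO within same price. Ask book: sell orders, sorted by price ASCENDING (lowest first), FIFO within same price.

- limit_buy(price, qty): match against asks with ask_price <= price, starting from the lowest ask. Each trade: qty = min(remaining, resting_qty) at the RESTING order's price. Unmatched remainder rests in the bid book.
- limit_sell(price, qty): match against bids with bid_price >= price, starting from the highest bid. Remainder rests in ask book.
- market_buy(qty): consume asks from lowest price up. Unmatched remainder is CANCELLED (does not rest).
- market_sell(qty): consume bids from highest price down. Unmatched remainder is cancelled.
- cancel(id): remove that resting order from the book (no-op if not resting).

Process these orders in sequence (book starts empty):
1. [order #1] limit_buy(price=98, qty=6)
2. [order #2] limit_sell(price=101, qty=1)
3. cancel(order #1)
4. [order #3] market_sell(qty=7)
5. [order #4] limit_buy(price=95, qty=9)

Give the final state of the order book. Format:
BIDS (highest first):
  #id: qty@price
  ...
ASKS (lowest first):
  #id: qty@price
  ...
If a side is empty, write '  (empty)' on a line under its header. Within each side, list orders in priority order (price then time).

Answer: BIDS (highest first):
  #4: 9@95
ASKS (lowest first):
  #2: 1@101

Derivation:
After op 1 [order #1] limit_buy(price=98, qty=6): fills=none; bids=[#1:6@98] asks=[-]
After op 2 [order #2] limit_sell(price=101, qty=1): fills=none; bids=[#1:6@98] asks=[#2:1@101]
After op 3 cancel(order #1): fills=none; bids=[-] asks=[#2:1@101]
After op 4 [order #3] market_sell(qty=7): fills=none; bids=[-] asks=[#2:1@101]
After op 5 [order #4] limit_buy(price=95, qty=9): fills=none; bids=[#4:9@95] asks=[#2:1@101]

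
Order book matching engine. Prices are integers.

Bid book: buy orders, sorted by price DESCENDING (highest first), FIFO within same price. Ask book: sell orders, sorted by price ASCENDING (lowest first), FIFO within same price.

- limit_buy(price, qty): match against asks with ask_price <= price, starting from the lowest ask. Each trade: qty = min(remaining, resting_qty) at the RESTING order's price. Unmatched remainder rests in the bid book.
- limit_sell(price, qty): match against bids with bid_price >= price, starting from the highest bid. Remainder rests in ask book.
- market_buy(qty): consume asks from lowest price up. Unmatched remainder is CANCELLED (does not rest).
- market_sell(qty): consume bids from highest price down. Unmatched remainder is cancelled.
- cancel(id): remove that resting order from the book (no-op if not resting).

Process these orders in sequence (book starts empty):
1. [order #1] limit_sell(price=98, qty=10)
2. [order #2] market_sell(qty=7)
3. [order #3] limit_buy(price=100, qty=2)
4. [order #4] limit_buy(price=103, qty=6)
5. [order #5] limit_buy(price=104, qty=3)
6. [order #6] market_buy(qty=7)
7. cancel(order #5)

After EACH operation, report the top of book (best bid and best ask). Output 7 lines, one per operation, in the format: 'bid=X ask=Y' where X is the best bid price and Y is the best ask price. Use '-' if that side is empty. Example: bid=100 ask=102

After op 1 [order #1] limit_sell(price=98, qty=10): fills=none; bids=[-] asks=[#1:10@98]
After op 2 [order #2] market_sell(qty=7): fills=none; bids=[-] asks=[#1:10@98]
After op 3 [order #3] limit_buy(price=100, qty=2): fills=#3x#1:2@98; bids=[-] asks=[#1:8@98]
After op 4 [order #4] limit_buy(price=103, qty=6): fills=#4x#1:6@98; bids=[-] asks=[#1:2@98]
After op 5 [order #5] limit_buy(price=104, qty=3): fills=#5x#1:2@98; bids=[#5:1@104] asks=[-]
After op 6 [order #6] market_buy(qty=7): fills=none; bids=[#5:1@104] asks=[-]
After op 7 cancel(order #5): fills=none; bids=[-] asks=[-]

Answer: bid=- ask=98
bid=- ask=98
bid=- ask=98
bid=- ask=98
bid=104 ask=-
bid=104 ask=-
bid=- ask=-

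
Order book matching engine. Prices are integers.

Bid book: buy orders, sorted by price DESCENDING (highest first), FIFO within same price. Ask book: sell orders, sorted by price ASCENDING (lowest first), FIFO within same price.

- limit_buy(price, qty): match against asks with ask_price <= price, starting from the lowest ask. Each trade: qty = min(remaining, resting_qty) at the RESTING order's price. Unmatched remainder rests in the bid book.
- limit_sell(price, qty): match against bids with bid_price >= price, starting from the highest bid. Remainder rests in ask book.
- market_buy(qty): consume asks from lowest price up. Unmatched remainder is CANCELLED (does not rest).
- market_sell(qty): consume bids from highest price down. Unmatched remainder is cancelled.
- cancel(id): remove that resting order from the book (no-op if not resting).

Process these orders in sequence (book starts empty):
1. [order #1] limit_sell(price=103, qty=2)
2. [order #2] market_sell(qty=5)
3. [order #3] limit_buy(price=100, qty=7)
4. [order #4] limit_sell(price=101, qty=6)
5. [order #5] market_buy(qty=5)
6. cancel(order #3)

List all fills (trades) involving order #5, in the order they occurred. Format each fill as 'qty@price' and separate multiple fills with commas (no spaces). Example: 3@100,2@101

After op 1 [order #1] limit_sell(price=103, qty=2): fills=none; bids=[-] asks=[#1:2@103]
After op 2 [order #2] market_sell(qty=5): fills=none; bids=[-] asks=[#1:2@103]
After op 3 [order #3] limit_buy(price=100, qty=7): fills=none; bids=[#3:7@100] asks=[#1:2@103]
After op 4 [order #4] limit_sell(price=101, qty=6): fills=none; bids=[#3:7@100] asks=[#4:6@101 #1:2@103]
After op 5 [order #5] market_buy(qty=5): fills=#5x#4:5@101; bids=[#3:7@100] asks=[#4:1@101 #1:2@103]
After op 6 cancel(order #3): fills=none; bids=[-] asks=[#4:1@101 #1:2@103]

Answer: 5@101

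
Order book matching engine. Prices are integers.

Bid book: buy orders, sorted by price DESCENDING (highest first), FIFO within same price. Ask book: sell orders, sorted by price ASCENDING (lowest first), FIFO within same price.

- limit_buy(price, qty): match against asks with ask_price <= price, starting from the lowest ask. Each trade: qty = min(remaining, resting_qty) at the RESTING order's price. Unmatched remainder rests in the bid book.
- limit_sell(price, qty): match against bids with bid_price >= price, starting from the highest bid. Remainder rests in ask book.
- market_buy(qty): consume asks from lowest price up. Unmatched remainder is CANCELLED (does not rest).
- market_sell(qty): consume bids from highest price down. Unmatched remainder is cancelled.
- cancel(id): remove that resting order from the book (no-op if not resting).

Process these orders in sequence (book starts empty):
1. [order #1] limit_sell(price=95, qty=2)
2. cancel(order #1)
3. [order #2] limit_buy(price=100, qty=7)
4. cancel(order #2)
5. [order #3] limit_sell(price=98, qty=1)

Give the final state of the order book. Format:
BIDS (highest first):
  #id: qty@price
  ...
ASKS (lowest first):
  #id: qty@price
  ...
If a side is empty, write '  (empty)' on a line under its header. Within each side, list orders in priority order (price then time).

After op 1 [order #1] limit_sell(price=95, qty=2): fills=none; bids=[-] asks=[#1:2@95]
After op 2 cancel(order #1): fills=none; bids=[-] asks=[-]
After op 3 [order #2] limit_buy(price=100, qty=7): fills=none; bids=[#2:7@100] asks=[-]
After op 4 cancel(order #2): fills=none; bids=[-] asks=[-]
After op 5 [order #3] limit_sell(price=98, qty=1): fills=none; bids=[-] asks=[#3:1@98]

Answer: BIDS (highest first):
  (empty)
ASKS (lowest first):
  #3: 1@98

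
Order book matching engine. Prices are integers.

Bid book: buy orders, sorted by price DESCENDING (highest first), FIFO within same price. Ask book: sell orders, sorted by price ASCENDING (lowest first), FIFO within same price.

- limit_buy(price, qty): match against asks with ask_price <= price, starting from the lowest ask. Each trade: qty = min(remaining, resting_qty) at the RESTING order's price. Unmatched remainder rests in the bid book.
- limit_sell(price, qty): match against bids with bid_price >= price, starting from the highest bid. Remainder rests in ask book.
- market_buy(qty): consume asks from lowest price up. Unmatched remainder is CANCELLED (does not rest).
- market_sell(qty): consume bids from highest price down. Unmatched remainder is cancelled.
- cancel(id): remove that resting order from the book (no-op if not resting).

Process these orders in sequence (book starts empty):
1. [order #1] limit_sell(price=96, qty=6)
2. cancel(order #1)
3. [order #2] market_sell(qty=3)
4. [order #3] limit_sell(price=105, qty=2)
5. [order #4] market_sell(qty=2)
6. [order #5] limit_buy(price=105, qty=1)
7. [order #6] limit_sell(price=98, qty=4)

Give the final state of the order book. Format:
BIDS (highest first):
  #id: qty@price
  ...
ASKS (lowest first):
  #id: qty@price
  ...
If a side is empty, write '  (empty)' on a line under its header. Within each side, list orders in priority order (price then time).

After op 1 [order #1] limit_sell(price=96, qty=6): fills=none; bids=[-] asks=[#1:6@96]
After op 2 cancel(order #1): fills=none; bids=[-] asks=[-]
After op 3 [order #2] market_sell(qty=3): fills=none; bids=[-] asks=[-]
After op 4 [order #3] limit_sell(price=105, qty=2): fills=none; bids=[-] asks=[#3:2@105]
After op 5 [order #4] market_sell(qty=2): fills=none; bids=[-] asks=[#3:2@105]
After op 6 [order #5] limit_buy(price=105, qty=1): fills=#5x#3:1@105; bids=[-] asks=[#3:1@105]
After op 7 [order #6] limit_sell(price=98, qty=4): fills=none; bids=[-] asks=[#6:4@98 #3:1@105]

Answer: BIDS (highest first):
  (empty)
ASKS (lowest first):
  #6: 4@98
  #3: 1@105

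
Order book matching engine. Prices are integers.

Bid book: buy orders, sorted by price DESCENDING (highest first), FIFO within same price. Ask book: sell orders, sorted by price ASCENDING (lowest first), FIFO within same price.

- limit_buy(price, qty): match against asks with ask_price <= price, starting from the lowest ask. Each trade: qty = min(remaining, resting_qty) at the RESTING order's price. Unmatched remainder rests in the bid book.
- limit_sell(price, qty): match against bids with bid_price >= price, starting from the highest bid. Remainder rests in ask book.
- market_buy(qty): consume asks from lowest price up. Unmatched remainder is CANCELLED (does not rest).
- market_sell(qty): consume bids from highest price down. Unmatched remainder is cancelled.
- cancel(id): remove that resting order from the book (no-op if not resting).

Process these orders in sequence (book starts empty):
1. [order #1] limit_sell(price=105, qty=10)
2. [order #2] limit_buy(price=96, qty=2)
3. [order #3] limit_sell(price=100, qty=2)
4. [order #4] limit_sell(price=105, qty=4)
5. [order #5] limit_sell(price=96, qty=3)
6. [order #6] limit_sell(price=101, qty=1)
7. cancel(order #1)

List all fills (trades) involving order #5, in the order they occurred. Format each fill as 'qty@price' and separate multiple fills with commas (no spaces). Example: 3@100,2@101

After op 1 [order #1] limit_sell(price=105, qty=10): fills=none; bids=[-] asks=[#1:10@105]
After op 2 [order #2] limit_buy(price=96, qty=2): fills=none; bids=[#2:2@96] asks=[#1:10@105]
After op 3 [order #3] limit_sell(price=100, qty=2): fills=none; bids=[#2:2@96] asks=[#3:2@100 #1:10@105]
After op 4 [order #4] limit_sell(price=105, qty=4): fills=none; bids=[#2:2@96] asks=[#3:2@100 #1:10@105 #4:4@105]
After op 5 [order #5] limit_sell(price=96, qty=3): fills=#2x#5:2@96; bids=[-] asks=[#5:1@96 #3:2@100 #1:10@105 #4:4@105]
After op 6 [order #6] limit_sell(price=101, qty=1): fills=none; bids=[-] asks=[#5:1@96 #3:2@100 #6:1@101 #1:10@105 #4:4@105]
After op 7 cancel(order #1): fills=none; bids=[-] asks=[#5:1@96 #3:2@100 #6:1@101 #4:4@105]

Answer: 2@96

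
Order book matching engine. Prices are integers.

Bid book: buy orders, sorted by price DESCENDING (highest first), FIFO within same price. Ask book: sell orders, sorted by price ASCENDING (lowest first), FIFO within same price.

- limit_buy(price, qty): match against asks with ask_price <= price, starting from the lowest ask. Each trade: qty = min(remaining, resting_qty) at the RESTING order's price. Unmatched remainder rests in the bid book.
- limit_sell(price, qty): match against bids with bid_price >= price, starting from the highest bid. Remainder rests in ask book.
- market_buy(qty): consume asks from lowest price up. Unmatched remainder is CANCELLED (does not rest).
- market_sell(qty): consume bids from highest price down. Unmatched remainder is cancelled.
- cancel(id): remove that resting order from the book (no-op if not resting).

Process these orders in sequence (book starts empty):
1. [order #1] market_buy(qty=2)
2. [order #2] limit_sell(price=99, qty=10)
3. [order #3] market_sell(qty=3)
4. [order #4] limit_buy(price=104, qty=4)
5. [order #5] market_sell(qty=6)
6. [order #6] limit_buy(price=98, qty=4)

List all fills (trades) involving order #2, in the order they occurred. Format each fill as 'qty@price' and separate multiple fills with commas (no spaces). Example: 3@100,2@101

Answer: 4@99

Derivation:
After op 1 [order #1] market_buy(qty=2): fills=none; bids=[-] asks=[-]
After op 2 [order #2] limit_sell(price=99, qty=10): fills=none; bids=[-] asks=[#2:10@99]
After op 3 [order #3] market_sell(qty=3): fills=none; bids=[-] asks=[#2:10@99]
After op 4 [order #4] limit_buy(price=104, qty=4): fills=#4x#2:4@99; bids=[-] asks=[#2:6@99]
After op 5 [order #5] market_sell(qty=6): fills=none; bids=[-] asks=[#2:6@99]
After op 6 [order #6] limit_buy(price=98, qty=4): fills=none; bids=[#6:4@98] asks=[#2:6@99]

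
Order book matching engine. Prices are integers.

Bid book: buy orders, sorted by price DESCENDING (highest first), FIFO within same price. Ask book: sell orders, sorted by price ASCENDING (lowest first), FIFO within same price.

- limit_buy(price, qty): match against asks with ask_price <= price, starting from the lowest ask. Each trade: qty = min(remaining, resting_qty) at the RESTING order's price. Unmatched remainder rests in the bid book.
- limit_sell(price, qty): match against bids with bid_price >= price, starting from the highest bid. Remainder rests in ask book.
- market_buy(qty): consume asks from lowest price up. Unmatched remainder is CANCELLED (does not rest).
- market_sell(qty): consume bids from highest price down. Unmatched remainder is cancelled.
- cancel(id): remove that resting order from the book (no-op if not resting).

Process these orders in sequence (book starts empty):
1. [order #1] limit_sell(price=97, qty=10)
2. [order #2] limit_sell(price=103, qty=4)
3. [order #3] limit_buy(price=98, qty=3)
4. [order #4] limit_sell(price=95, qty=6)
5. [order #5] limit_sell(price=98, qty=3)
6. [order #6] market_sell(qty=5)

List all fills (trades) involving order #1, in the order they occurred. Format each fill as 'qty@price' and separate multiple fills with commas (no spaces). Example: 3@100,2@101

After op 1 [order #1] limit_sell(price=97, qty=10): fills=none; bids=[-] asks=[#1:10@97]
After op 2 [order #2] limit_sell(price=103, qty=4): fills=none; bids=[-] asks=[#1:10@97 #2:4@103]
After op 3 [order #3] limit_buy(price=98, qty=3): fills=#3x#1:3@97; bids=[-] asks=[#1:7@97 #2:4@103]
After op 4 [order #4] limit_sell(price=95, qty=6): fills=none; bids=[-] asks=[#4:6@95 #1:7@97 #2:4@103]
After op 5 [order #5] limit_sell(price=98, qty=3): fills=none; bids=[-] asks=[#4:6@95 #1:7@97 #5:3@98 #2:4@103]
After op 6 [order #6] market_sell(qty=5): fills=none; bids=[-] asks=[#4:6@95 #1:7@97 #5:3@98 #2:4@103]

Answer: 3@97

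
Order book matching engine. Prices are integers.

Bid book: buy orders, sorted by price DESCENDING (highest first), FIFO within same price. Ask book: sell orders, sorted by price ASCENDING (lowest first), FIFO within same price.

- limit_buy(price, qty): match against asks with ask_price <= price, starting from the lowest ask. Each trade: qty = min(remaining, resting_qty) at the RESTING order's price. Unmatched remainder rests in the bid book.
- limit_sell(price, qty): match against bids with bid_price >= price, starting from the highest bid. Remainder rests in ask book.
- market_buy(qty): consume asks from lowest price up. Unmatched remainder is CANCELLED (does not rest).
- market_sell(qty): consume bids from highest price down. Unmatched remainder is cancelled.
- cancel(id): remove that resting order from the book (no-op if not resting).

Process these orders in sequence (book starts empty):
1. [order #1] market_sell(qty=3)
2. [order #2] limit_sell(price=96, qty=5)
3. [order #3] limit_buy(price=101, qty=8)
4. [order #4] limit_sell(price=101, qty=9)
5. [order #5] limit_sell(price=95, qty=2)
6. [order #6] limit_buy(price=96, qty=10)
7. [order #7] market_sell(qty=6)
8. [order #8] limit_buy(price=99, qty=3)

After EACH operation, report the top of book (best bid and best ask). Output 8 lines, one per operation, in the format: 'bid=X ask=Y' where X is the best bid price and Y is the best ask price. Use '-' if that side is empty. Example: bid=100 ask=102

After op 1 [order #1] market_sell(qty=3): fills=none; bids=[-] asks=[-]
After op 2 [order #2] limit_sell(price=96, qty=5): fills=none; bids=[-] asks=[#2:5@96]
After op 3 [order #3] limit_buy(price=101, qty=8): fills=#3x#2:5@96; bids=[#3:3@101] asks=[-]
After op 4 [order #4] limit_sell(price=101, qty=9): fills=#3x#4:3@101; bids=[-] asks=[#4:6@101]
After op 5 [order #5] limit_sell(price=95, qty=2): fills=none; bids=[-] asks=[#5:2@95 #4:6@101]
After op 6 [order #6] limit_buy(price=96, qty=10): fills=#6x#5:2@95; bids=[#6:8@96] asks=[#4:6@101]
After op 7 [order #7] market_sell(qty=6): fills=#6x#7:6@96; bids=[#6:2@96] asks=[#4:6@101]
After op 8 [order #8] limit_buy(price=99, qty=3): fills=none; bids=[#8:3@99 #6:2@96] asks=[#4:6@101]

Answer: bid=- ask=-
bid=- ask=96
bid=101 ask=-
bid=- ask=101
bid=- ask=95
bid=96 ask=101
bid=96 ask=101
bid=99 ask=101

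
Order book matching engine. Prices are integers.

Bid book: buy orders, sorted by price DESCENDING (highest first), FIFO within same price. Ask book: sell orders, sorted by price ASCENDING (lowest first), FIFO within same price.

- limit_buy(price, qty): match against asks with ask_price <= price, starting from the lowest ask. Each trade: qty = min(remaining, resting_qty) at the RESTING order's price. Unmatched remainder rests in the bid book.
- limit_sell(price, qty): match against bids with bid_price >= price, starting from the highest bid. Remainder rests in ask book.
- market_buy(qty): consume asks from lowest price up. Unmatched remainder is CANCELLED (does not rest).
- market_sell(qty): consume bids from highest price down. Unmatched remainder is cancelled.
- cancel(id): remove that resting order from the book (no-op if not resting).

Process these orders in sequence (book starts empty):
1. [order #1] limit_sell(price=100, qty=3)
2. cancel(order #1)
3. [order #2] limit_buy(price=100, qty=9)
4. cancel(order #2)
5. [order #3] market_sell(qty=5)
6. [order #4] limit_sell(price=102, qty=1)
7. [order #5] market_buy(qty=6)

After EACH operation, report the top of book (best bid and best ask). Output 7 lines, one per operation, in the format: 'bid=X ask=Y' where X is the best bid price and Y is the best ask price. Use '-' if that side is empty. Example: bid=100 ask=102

Answer: bid=- ask=100
bid=- ask=-
bid=100 ask=-
bid=- ask=-
bid=- ask=-
bid=- ask=102
bid=- ask=-

Derivation:
After op 1 [order #1] limit_sell(price=100, qty=3): fills=none; bids=[-] asks=[#1:3@100]
After op 2 cancel(order #1): fills=none; bids=[-] asks=[-]
After op 3 [order #2] limit_buy(price=100, qty=9): fills=none; bids=[#2:9@100] asks=[-]
After op 4 cancel(order #2): fills=none; bids=[-] asks=[-]
After op 5 [order #3] market_sell(qty=5): fills=none; bids=[-] asks=[-]
After op 6 [order #4] limit_sell(price=102, qty=1): fills=none; bids=[-] asks=[#4:1@102]
After op 7 [order #5] market_buy(qty=6): fills=#5x#4:1@102; bids=[-] asks=[-]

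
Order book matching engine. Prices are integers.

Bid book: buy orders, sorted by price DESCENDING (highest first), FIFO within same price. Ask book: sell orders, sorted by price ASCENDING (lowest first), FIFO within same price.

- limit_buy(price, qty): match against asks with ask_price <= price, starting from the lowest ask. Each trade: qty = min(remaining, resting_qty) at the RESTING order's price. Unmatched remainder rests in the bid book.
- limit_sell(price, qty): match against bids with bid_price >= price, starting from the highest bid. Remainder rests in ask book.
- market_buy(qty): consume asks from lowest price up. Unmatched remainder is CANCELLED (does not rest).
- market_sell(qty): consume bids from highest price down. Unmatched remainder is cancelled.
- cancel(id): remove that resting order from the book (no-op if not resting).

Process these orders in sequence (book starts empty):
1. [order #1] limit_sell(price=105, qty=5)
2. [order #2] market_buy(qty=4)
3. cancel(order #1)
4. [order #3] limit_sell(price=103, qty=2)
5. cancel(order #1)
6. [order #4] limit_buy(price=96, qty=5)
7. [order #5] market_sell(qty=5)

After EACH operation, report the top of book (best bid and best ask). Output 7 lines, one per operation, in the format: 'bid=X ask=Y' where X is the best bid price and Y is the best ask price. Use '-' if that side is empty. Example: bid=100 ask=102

Answer: bid=- ask=105
bid=- ask=105
bid=- ask=-
bid=- ask=103
bid=- ask=103
bid=96 ask=103
bid=- ask=103

Derivation:
After op 1 [order #1] limit_sell(price=105, qty=5): fills=none; bids=[-] asks=[#1:5@105]
After op 2 [order #2] market_buy(qty=4): fills=#2x#1:4@105; bids=[-] asks=[#1:1@105]
After op 3 cancel(order #1): fills=none; bids=[-] asks=[-]
After op 4 [order #3] limit_sell(price=103, qty=2): fills=none; bids=[-] asks=[#3:2@103]
After op 5 cancel(order #1): fills=none; bids=[-] asks=[#3:2@103]
After op 6 [order #4] limit_buy(price=96, qty=5): fills=none; bids=[#4:5@96] asks=[#3:2@103]
After op 7 [order #5] market_sell(qty=5): fills=#4x#5:5@96; bids=[-] asks=[#3:2@103]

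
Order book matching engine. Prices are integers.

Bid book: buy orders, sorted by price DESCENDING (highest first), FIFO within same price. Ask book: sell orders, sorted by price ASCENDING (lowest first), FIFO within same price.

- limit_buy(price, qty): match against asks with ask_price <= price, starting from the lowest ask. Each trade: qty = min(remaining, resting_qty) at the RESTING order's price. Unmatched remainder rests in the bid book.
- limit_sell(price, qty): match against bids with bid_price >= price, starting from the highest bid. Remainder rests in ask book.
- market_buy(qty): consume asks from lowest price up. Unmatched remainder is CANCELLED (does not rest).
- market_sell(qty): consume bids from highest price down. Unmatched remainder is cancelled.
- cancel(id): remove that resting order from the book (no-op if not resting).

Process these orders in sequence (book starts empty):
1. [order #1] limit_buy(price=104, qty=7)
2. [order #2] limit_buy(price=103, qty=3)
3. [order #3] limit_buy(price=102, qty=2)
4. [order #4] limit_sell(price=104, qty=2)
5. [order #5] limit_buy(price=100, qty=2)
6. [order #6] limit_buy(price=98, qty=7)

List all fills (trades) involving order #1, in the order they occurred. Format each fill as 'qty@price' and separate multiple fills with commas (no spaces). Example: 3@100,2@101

After op 1 [order #1] limit_buy(price=104, qty=7): fills=none; bids=[#1:7@104] asks=[-]
After op 2 [order #2] limit_buy(price=103, qty=3): fills=none; bids=[#1:7@104 #2:3@103] asks=[-]
After op 3 [order #3] limit_buy(price=102, qty=2): fills=none; bids=[#1:7@104 #2:3@103 #3:2@102] asks=[-]
After op 4 [order #4] limit_sell(price=104, qty=2): fills=#1x#4:2@104; bids=[#1:5@104 #2:3@103 #3:2@102] asks=[-]
After op 5 [order #5] limit_buy(price=100, qty=2): fills=none; bids=[#1:5@104 #2:3@103 #3:2@102 #5:2@100] asks=[-]
After op 6 [order #6] limit_buy(price=98, qty=7): fills=none; bids=[#1:5@104 #2:3@103 #3:2@102 #5:2@100 #6:7@98] asks=[-]

Answer: 2@104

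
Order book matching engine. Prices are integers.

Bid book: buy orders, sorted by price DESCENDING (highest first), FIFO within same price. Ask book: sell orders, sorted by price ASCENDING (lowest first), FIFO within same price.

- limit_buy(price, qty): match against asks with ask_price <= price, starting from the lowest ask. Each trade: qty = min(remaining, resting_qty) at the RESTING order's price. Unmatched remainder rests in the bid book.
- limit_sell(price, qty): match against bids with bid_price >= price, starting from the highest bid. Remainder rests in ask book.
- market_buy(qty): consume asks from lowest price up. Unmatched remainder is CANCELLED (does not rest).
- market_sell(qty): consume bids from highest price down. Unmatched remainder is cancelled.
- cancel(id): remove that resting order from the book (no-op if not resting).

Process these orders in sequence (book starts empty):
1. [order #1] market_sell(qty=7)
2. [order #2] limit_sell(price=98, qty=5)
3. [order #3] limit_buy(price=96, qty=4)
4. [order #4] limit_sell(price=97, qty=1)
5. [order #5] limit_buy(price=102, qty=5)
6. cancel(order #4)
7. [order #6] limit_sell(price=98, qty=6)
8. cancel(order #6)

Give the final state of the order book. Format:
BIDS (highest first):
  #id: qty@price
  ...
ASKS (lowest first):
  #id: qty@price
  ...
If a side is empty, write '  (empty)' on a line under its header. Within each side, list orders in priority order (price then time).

Answer: BIDS (highest first):
  #3: 4@96
ASKS (lowest first):
  #2: 1@98

Derivation:
After op 1 [order #1] market_sell(qty=7): fills=none; bids=[-] asks=[-]
After op 2 [order #2] limit_sell(price=98, qty=5): fills=none; bids=[-] asks=[#2:5@98]
After op 3 [order #3] limit_buy(price=96, qty=4): fills=none; bids=[#3:4@96] asks=[#2:5@98]
After op 4 [order #4] limit_sell(price=97, qty=1): fills=none; bids=[#3:4@96] asks=[#4:1@97 #2:5@98]
After op 5 [order #5] limit_buy(price=102, qty=5): fills=#5x#4:1@97 #5x#2:4@98; bids=[#3:4@96] asks=[#2:1@98]
After op 6 cancel(order #4): fills=none; bids=[#3:4@96] asks=[#2:1@98]
After op 7 [order #6] limit_sell(price=98, qty=6): fills=none; bids=[#3:4@96] asks=[#2:1@98 #6:6@98]
After op 8 cancel(order #6): fills=none; bids=[#3:4@96] asks=[#2:1@98]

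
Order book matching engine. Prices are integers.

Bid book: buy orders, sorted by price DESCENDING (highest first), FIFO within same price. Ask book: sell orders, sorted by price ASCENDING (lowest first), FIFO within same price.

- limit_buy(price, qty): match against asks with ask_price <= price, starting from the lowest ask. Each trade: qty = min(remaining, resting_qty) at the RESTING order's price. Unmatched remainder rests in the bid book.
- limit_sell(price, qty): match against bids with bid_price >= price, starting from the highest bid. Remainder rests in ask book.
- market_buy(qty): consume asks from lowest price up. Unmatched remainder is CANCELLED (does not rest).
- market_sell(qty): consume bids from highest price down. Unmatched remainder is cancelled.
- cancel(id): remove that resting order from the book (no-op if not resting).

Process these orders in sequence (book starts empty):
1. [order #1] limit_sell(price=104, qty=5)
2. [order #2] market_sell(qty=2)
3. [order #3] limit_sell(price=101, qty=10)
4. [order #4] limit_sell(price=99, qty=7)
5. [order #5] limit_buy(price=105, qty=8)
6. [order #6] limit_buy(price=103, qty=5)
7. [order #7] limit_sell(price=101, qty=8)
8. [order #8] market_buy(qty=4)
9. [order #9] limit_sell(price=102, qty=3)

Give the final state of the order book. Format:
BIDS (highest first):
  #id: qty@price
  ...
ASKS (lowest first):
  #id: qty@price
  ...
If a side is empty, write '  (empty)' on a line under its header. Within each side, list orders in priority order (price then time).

After op 1 [order #1] limit_sell(price=104, qty=5): fills=none; bids=[-] asks=[#1:5@104]
After op 2 [order #2] market_sell(qty=2): fills=none; bids=[-] asks=[#1:5@104]
After op 3 [order #3] limit_sell(price=101, qty=10): fills=none; bids=[-] asks=[#3:10@101 #1:5@104]
After op 4 [order #4] limit_sell(price=99, qty=7): fills=none; bids=[-] asks=[#4:7@99 #3:10@101 #1:5@104]
After op 5 [order #5] limit_buy(price=105, qty=8): fills=#5x#4:7@99 #5x#3:1@101; bids=[-] asks=[#3:9@101 #1:5@104]
After op 6 [order #6] limit_buy(price=103, qty=5): fills=#6x#3:5@101; bids=[-] asks=[#3:4@101 #1:5@104]
After op 7 [order #7] limit_sell(price=101, qty=8): fills=none; bids=[-] asks=[#3:4@101 #7:8@101 #1:5@104]
After op 8 [order #8] market_buy(qty=4): fills=#8x#3:4@101; bids=[-] asks=[#7:8@101 #1:5@104]
After op 9 [order #9] limit_sell(price=102, qty=3): fills=none; bids=[-] asks=[#7:8@101 #9:3@102 #1:5@104]

Answer: BIDS (highest first):
  (empty)
ASKS (lowest first):
  #7: 8@101
  #9: 3@102
  #1: 5@104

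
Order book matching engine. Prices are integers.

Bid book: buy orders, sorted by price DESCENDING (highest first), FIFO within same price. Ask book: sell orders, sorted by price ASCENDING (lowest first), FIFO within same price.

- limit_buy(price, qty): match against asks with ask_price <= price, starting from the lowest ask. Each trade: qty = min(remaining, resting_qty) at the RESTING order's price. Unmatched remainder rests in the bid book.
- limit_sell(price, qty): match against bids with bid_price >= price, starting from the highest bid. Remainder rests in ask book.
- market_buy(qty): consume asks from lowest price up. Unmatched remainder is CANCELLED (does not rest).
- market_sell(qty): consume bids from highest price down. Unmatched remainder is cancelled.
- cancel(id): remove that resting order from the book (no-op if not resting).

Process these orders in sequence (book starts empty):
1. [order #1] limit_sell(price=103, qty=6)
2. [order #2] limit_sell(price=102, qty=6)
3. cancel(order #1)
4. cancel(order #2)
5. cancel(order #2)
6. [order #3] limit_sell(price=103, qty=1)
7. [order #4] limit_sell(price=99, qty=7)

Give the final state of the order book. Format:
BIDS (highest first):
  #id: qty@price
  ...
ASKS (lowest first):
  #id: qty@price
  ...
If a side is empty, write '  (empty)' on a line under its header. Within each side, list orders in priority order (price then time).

Answer: BIDS (highest first):
  (empty)
ASKS (lowest first):
  #4: 7@99
  #3: 1@103

Derivation:
After op 1 [order #1] limit_sell(price=103, qty=6): fills=none; bids=[-] asks=[#1:6@103]
After op 2 [order #2] limit_sell(price=102, qty=6): fills=none; bids=[-] asks=[#2:6@102 #1:6@103]
After op 3 cancel(order #1): fills=none; bids=[-] asks=[#2:6@102]
After op 4 cancel(order #2): fills=none; bids=[-] asks=[-]
After op 5 cancel(order #2): fills=none; bids=[-] asks=[-]
After op 6 [order #3] limit_sell(price=103, qty=1): fills=none; bids=[-] asks=[#3:1@103]
After op 7 [order #4] limit_sell(price=99, qty=7): fills=none; bids=[-] asks=[#4:7@99 #3:1@103]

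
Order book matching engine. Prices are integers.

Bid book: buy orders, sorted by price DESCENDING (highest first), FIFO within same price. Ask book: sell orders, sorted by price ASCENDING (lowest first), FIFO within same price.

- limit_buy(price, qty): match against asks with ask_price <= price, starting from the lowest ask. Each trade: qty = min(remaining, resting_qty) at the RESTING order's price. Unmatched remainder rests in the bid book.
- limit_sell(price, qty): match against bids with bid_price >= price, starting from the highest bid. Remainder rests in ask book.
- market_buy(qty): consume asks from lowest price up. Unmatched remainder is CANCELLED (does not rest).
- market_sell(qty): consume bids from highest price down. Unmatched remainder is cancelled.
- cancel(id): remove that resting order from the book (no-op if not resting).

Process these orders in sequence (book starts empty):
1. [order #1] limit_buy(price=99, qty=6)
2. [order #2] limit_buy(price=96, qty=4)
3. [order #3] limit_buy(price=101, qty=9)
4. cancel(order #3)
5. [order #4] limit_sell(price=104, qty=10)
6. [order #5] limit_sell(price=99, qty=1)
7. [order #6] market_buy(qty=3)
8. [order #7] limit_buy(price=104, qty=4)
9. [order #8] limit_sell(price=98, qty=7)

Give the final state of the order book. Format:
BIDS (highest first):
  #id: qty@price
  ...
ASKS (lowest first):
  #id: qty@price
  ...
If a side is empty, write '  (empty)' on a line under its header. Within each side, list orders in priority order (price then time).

After op 1 [order #1] limit_buy(price=99, qty=6): fills=none; bids=[#1:6@99] asks=[-]
After op 2 [order #2] limit_buy(price=96, qty=4): fills=none; bids=[#1:6@99 #2:4@96] asks=[-]
After op 3 [order #3] limit_buy(price=101, qty=9): fills=none; bids=[#3:9@101 #1:6@99 #2:4@96] asks=[-]
After op 4 cancel(order #3): fills=none; bids=[#1:6@99 #2:4@96] asks=[-]
After op 5 [order #4] limit_sell(price=104, qty=10): fills=none; bids=[#1:6@99 #2:4@96] asks=[#4:10@104]
After op 6 [order #5] limit_sell(price=99, qty=1): fills=#1x#5:1@99; bids=[#1:5@99 #2:4@96] asks=[#4:10@104]
After op 7 [order #6] market_buy(qty=3): fills=#6x#4:3@104; bids=[#1:5@99 #2:4@96] asks=[#4:7@104]
After op 8 [order #7] limit_buy(price=104, qty=4): fills=#7x#4:4@104; bids=[#1:5@99 #2:4@96] asks=[#4:3@104]
After op 9 [order #8] limit_sell(price=98, qty=7): fills=#1x#8:5@99; bids=[#2:4@96] asks=[#8:2@98 #4:3@104]

Answer: BIDS (highest first):
  #2: 4@96
ASKS (lowest first):
  #8: 2@98
  #4: 3@104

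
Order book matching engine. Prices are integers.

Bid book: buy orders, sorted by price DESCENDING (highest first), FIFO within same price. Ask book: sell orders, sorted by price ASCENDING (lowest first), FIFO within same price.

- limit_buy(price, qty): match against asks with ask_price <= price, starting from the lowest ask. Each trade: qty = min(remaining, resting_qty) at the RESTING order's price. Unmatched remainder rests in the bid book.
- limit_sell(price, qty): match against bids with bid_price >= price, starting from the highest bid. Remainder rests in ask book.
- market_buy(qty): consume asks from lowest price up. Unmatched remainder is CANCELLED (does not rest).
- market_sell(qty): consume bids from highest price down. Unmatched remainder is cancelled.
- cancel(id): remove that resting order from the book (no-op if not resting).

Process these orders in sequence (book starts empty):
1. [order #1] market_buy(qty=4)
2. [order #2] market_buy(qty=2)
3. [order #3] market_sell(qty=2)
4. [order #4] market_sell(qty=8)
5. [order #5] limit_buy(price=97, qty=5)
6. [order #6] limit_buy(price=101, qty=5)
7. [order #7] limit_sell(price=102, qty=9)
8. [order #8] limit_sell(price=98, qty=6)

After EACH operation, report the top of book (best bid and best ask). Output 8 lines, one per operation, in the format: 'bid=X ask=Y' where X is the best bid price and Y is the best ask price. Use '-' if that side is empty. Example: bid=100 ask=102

Answer: bid=- ask=-
bid=- ask=-
bid=- ask=-
bid=- ask=-
bid=97 ask=-
bid=101 ask=-
bid=101 ask=102
bid=97 ask=98

Derivation:
After op 1 [order #1] market_buy(qty=4): fills=none; bids=[-] asks=[-]
After op 2 [order #2] market_buy(qty=2): fills=none; bids=[-] asks=[-]
After op 3 [order #3] market_sell(qty=2): fills=none; bids=[-] asks=[-]
After op 4 [order #4] market_sell(qty=8): fills=none; bids=[-] asks=[-]
After op 5 [order #5] limit_buy(price=97, qty=5): fills=none; bids=[#5:5@97] asks=[-]
After op 6 [order #6] limit_buy(price=101, qty=5): fills=none; bids=[#6:5@101 #5:5@97] asks=[-]
After op 7 [order #7] limit_sell(price=102, qty=9): fills=none; bids=[#6:5@101 #5:5@97] asks=[#7:9@102]
After op 8 [order #8] limit_sell(price=98, qty=6): fills=#6x#8:5@101; bids=[#5:5@97] asks=[#8:1@98 #7:9@102]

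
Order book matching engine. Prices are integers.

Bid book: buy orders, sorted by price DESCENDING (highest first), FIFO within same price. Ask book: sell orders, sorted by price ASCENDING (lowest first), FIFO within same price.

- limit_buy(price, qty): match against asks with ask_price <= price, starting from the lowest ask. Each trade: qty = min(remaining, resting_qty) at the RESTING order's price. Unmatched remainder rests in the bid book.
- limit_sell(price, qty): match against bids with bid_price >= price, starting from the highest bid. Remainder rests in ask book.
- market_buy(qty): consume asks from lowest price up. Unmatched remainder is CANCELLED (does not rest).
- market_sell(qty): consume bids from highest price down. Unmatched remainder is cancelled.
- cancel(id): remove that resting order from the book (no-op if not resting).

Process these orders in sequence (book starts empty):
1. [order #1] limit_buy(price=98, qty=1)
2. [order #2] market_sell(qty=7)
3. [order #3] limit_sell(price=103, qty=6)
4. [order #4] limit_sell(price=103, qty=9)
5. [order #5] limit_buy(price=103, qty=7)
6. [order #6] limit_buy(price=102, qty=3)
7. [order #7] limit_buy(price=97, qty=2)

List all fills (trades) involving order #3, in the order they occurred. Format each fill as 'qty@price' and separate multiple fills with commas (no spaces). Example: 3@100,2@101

Answer: 6@103

Derivation:
After op 1 [order #1] limit_buy(price=98, qty=1): fills=none; bids=[#1:1@98] asks=[-]
After op 2 [order #2] market_sell(qty=7): fills=#1x#2:1@98; bids=[-] asks=[-]
After op 3 [order #3] limit_sell(price=103, qty=6): fills=none; bids=[-] asks=[#3:6@103]
After op 4 [order #4] limit_sell(price=103, qty=9): fills=none; bids=[-] asks=[#3:6@103 #4:9@103]
After op 5 [order #5] limit_buy(price=103, qty=7): fills=#5x#3:6@103 #5x#4:1@103; bids=[-] asks=[#4:8@103]
After op 6 [order #6] limit_buy(price=102, qty=3): fills=none; bids=[#6:3@102] asks=[#4:8@103]
After op 7 [order #7] limit_buy(price=97, qty=2): fills=none; bids=[#6:3@102 #7:2@97] asks=[#4:8@103]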